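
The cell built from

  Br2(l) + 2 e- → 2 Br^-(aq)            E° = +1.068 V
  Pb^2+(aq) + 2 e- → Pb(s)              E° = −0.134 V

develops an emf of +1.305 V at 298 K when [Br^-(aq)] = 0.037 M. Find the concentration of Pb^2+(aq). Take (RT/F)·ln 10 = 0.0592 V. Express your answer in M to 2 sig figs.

0.24 M

The Br₂/Br⁻ couple has the larger reduction potential, so it is the cathode: E°cell = +1.068 − (−0.134) = +1.202 V and n = 2.
Since E = E° − (0.0592/n)·log Q, log Q = n(E° − E)/0.0592 = −3.480.
The balanced reaction is Br2(l) + Pb(s) → 2 Br^-(aq) + Pb^2+(aq), so Q = [Br^-(aq)]^2·[Pb^2+(aq)].
Substituting the known concentrations and solving, log [Pb^2+(aq)] = −0.616 and [Pb^2+(aq)] = 0.24 M.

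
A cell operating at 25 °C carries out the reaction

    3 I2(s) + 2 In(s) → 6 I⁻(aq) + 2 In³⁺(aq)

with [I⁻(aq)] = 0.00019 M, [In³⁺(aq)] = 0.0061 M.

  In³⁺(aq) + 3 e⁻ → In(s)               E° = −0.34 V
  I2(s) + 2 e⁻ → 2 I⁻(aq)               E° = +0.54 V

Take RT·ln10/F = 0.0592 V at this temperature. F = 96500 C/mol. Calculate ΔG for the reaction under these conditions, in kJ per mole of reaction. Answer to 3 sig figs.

−662 kJ/mol

The standard cell potential is +0.54 − (−0.34) = +0.88 V, with n = 6 electrons in the balanced equation.
Q = [I⁻(aq)]^6·[In³⁺(aq)]^2 = 1.75×10^−27, so log Q = −26.757 and E = +0.88 − (0.0592/6)(−26.757) = +1.1440 V.
Then ΔG = −nFE = −6 × 96500 × +1.1440 J/mol = −662 kJ/mol.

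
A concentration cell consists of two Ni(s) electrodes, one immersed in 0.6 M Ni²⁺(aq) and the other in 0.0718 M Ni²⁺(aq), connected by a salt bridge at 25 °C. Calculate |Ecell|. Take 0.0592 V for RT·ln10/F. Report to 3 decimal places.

For a concentration cell E°cell = 0, since both electrodes use the same couple.
The compartment with the higher Ni²⁺(aq) concentration (0.6 M) acts as the cathode; ions are reduced there and produced at the dilute (0.0718 M) anode.
With n = 2, Ecell = −(0.0592/2)·log([dilute]/[conc]) = −(0.0592/2)·log(0.0718/0.6) = +0.027 V.

0.027 V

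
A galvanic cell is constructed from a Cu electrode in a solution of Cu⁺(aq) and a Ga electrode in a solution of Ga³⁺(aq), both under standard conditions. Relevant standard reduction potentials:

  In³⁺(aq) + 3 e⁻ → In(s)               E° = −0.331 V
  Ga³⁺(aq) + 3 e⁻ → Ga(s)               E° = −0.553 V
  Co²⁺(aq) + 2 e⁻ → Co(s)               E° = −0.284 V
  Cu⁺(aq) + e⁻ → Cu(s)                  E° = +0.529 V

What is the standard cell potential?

Of the two couples in this cell, the one with the more positive reduction potential is reduced at the cathode: here that is Cu⁺/Cu (+0.529 V); Ga³⁺/Ga (−0.553 V) is the anode.
E°cell = E°(cathode) − E°(anode) = +0.529 − (−0.553) = +1.082 V.

+1.082 V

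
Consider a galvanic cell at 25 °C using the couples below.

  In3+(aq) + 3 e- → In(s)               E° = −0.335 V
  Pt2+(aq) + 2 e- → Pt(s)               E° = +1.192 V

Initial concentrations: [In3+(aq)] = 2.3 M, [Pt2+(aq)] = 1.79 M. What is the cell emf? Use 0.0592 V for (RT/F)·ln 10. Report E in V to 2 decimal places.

+1.53 V

The Pt²⁺/Pt couple has the more positive E°, so it is the cathode; In³⁺/In is the anode.
E°cell = +1.192 − (−0.335) = +1.527 V, with n = 6 electrons transferred.
For the overall reaction 3 Pt2+(aq) + 2 In(s) → 3 Pt(s) + 2 In3+(aq), Q = [In3+(aq)]^2 / [Pt2+(aq)]^3 = 0.922, giving log Q = −0.035.
By the Nernst equation, E = +1.527 − (0.0592/6)·(−0.035) = +1.53 V.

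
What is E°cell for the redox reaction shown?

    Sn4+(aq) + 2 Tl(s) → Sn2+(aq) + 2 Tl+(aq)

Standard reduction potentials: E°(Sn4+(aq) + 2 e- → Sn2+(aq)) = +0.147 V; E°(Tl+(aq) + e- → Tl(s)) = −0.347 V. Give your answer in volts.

+0.494 V

Sn4+(aq) gains electrons, so the Sn⁴⁺/Sn²⁺ couple is the cathode; the Tl⁺/Tl couple is the anode.
E°cell = E°(cathode) − E°(anode) = +0.147 − (−0.347) = +0.494 V.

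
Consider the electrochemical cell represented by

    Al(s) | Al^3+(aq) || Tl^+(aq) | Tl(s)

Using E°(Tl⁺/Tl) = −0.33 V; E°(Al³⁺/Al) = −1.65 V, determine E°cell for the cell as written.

By convention the left-hand electrode in cell notation is the anode (oxidation) and the right-hand electrode is the cathode (reduction).
E°cell = E°(right) − E°(left) = −0.33 − (−1.65) = +1.32 V.

+1.32 V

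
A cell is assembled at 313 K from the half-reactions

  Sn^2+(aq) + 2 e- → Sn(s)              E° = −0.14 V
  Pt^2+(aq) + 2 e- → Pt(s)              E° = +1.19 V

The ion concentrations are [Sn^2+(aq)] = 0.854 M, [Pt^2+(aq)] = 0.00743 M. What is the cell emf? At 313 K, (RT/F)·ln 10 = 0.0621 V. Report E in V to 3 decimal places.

The Pt²⁺/Pt couple has the more positive E°, so it is the cathode; Sn²⁺/Sn is the anode.
The standard potential is +1.19 − (−0.14) = +1.33 V and the balanced reaction transfers n = 2 electrons.
For the overall reaction Pt^2+(aq) + Sn(s) → Pt(s) + Sn^2+(aq), Q = [Sn^2+(aq)] / [Pt^2+(aq)] = 115, giving log Q = 2.060.
Applying E = E° − (RT ln10/nF)·log Q gives +1.33 − (0.0621/2)(2.060) = +1.266 V.

+1.266 V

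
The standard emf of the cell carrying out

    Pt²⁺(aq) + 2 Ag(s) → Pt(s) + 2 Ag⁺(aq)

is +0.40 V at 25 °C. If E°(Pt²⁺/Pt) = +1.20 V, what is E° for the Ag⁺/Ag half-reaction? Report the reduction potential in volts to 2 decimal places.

+0.80 V

In the reaction as written the Pt²⁺/Pt couple is reduced (cathode) and Ag⁺/Ag is oxidized (anode), so E°cell = E°(Pt²⁺/Pt) − E°(Ag⁺/Ag).
E°(Ag⁺/Ag) = E°(cathode) − E°cell = +1.20 − (+0.40) = +0.80 V.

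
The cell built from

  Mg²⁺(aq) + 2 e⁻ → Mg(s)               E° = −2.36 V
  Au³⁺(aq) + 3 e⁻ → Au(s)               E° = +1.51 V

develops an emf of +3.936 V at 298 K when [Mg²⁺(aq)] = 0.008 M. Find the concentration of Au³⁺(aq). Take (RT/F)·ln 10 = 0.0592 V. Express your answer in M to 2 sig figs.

1.6 M

Au³⁺/Au is the cathode (higher E°); E°cell = +1.51 − (−2.36) = +3.87 V with n = 6.
Since E = E° − (0.0592/n)·log Q, log Q = n(E° − E)/0.0592 = −6.689.
For 2 Au³⁺(aq) + 3 Mg(s) → 2 Au(s) + 3 Mg²⁺(aq), the reaction quotient is Q = [Mg²⁺(aq)]^3 / [Au³⁺(aq)]^2.
Substituting the known concentrations and solving, log [Au³⁺(aq)] = 0.199 and [Au³⁺(aq)] = 1.6 M.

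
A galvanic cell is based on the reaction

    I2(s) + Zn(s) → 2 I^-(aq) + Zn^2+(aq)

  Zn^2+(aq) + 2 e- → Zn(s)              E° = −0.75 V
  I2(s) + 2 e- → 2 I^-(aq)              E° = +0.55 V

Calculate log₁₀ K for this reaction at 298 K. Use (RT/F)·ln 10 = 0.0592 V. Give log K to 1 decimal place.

The I₂/I⁻ couple is reduced (cathode); E°cell = +0.55 − (−0.75) = +1.30 V with n = 2.
At equilibrium E = 0, so log K = nE°cell / 0.0592 = (2)(+1.30) / 0.0592 = 43.9.

log K = 43.9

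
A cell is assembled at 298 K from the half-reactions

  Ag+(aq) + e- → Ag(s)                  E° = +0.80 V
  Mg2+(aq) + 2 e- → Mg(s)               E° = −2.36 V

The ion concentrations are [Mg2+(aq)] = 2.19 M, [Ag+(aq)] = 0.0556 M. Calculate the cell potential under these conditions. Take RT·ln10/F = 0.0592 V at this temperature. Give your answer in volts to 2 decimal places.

+3.08 V

Ag⁺/Ag is reduced (cathode, E° = +0.80 V) and Mg²⁺/Mg is oxidized (anode).
E°cell = E°cat − E°an = +0.80 − (−2.36) = +3.16 V; n = 2.
The balanced reaction is 2 Ag+(aq) + Mg(s) → 2 Ag(s) + Mg2+(aq), so Q = [Mg2+(aq)] / [Ag+(aq)]^2 = 708 and log Q = 2.850.
Applying E = E° − (RT ln10/nF)·log Q gives +3.16 − (0.0592/2)(2.850) = +3.08 V.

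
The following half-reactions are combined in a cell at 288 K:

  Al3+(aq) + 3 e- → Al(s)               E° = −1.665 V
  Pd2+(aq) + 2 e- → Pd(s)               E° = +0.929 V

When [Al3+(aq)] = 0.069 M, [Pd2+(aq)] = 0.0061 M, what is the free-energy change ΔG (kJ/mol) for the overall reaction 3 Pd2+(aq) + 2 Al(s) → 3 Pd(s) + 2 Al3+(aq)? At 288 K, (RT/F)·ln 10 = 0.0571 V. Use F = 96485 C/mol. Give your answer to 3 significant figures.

E°cell = +0.929 − (−1.665) = +2.594 V; the balanced reaction transfers n = 6 electrons.
Q = [Al3+(aq)]^2 / [Pd2+(aq)]^3 = 2.1×10^4, so log Q = 4.322 and E = +2.594 − (0.0571/6)(4.322) = +2.5529 V.
ΔG = −nFE = −(6)(96485)(+2.5529) J/mol = −1480 kJ/mol.

−1480 kJ/mol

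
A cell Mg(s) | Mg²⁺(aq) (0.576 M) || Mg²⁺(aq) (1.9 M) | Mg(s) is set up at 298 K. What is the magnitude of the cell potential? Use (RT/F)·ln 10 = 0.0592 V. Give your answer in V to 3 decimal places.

For a concentration cell E°cell = 0, since both electrodes use the same couple.
The compartment with the higher Mg²⁺(aq) concentration (1.9 M) acts as the cathode; ions are reduced there and produced at the dilute (0.576 M) anode.
With n = 2, Ecell = −(0.0592/2)·log([dilute]/[conc]) = −(0.0592/2)·log(0.576/1.9) = +0.015 V.

0.015 V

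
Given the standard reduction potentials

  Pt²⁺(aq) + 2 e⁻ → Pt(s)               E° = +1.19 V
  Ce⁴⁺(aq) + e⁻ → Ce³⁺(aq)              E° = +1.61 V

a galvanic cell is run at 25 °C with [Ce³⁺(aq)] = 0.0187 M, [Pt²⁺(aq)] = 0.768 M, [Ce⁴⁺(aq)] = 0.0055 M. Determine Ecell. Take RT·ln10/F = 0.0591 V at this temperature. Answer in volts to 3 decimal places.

+0.392 V

Ce⁴⁺/Ce³⁺ is reduced (cathode, E° = +1.61 V) and Pt²⁺/Pt is oxidized (anode).
The standard potential is +1.61 − (+1.19) = +0.42 V and the balanced reaction transfers n = 2 electrons.
For the overall reaction 2 Ce⁴⁺(aq) + Pt(s) → 2 Ce³⁺(aq) + Pt²⁺(aq), Q = ([Ce³⁺(aq)]^2·[Pt²⁺(aq)]) / [Ce⁴⁺(aq)]^2 = 8.88, giving log Q = 0.948.
By the Nernst equation, E = +0.42 − (0.0591/2)·(0.948) = +0.392 V.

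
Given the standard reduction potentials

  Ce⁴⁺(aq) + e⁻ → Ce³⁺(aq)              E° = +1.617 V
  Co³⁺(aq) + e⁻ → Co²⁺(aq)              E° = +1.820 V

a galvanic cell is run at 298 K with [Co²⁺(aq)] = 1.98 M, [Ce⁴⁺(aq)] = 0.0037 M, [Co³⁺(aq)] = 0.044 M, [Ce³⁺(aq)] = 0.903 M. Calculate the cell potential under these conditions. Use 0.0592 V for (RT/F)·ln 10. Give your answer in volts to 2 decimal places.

Co³⁺/Co²⁺ is reduced (cathode, E° = +1.820 V) and Ce⁴⁺/Ce³⁺ is oxidized (anode).
E°cell = E°cat − E°an = +1.820 − (+1.617) = +0.203 V; n = 1.
Balancing gives Co³⁺(aq) + Ce³⁺(aq) → Co²⁺(aq) + Ce⁴⁺(aq); hence Q = ([Co²⁺(aq)]·[Ce⁴⁺(aq)]) / ([Co³⁺(aq)]·[Ce³⁺(aq)]) = 0.184 (log Q = −0.734).
By the Nernst equation, E = +0.203 − (0.0592/1)·(−0.734) = +0.25 V.

+0.25 V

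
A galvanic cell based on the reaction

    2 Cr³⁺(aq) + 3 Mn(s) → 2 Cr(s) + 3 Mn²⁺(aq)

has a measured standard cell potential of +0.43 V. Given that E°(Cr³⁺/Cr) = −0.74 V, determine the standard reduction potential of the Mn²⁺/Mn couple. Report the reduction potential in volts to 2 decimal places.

−1.17 V

In the reaction as written the Cr³⁺/Cr couple is reduced (cathode) and Mn²⁺/Mn is oxidized (anode), so E°cell = E°(Cr³⁺/Cr) − E°(Mn²⁺/Mn).
E°(Mn²⁺/Mn) = E°(cathode) − E°cell = −0.74 − (+0.43) = −1.17 V.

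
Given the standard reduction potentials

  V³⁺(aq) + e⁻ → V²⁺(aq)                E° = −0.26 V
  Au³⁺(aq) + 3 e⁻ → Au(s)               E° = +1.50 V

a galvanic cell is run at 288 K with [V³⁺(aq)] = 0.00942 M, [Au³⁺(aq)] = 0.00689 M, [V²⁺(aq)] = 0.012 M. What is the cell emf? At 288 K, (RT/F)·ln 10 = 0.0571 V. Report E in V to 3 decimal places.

Au³⁺/Au is reduced (cathode, E° = +1.50 V) and V³⁺/V²⁺ is oxidized (anode).
The standard potential is +1.50 − (−0.26) = +1.76 V and the balanced reaction transfers n = 3 electrons.
For the overall reaction Au³⁺(aq) + 3 V²⁺(aq) → Au(s) + 3 V³⁺(aq), Q = [V³⁺(aq)]^3 / ([Au³⁺(aq)]·[V²⁺(aq)]^3) = 70.2, giving log Q = 1.846.
Applying E = E° − (RT ln10/nF)·log Q gives +1.76 − (0.0571/3)(1.846) = +1.725 V.

+1.725 V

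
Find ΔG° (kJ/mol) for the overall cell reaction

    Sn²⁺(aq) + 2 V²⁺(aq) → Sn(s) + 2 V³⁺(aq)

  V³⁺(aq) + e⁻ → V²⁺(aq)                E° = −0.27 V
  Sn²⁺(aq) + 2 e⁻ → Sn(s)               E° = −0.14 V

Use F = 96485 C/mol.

−25.1 kJ/mol

In the reaction as written Sn²⁺(aq) is reduced, so the Sn²⁺/Sn couple is the cathode and V³⁺/V²⁺ is the anode.
E°cell = −0.14 − (−0.27) = +0.13 V; balancing electrons gives n = 2.
ΔG° = −nFE°cell = −(2)(96485)(+0.13) J/mol = −25.1 kJ/mol.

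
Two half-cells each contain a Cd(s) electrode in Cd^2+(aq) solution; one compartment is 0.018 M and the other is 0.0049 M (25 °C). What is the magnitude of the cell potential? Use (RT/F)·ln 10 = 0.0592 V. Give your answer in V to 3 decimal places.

For a concentration cell E°cell = 0, since both electrodes use the same couple.
The compartment with the higher Cd^2+(aq) concentration (0.018 M) acts as the cathode; ions are reduced there and produced at the dilute (0.0049 M) anode.
With n = 2, Ecell = −(0.0592/2)·log([dilute]/[conc]) = −(0.0592/2)·log(0.0049/0.018) = +0.017 V.

0.017 V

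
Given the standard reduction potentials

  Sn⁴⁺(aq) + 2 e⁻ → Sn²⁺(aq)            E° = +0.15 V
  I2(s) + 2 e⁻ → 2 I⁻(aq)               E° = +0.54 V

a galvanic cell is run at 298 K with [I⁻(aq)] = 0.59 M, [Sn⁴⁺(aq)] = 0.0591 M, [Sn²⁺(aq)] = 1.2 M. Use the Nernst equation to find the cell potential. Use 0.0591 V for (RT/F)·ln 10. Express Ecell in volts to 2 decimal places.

I₂/I⁻ is reduced (cathode, E° = +0.54 V) and Sn⁴⁺/Sn²⁺ is oxidized (anode).
E°cell = E°cat − E°an = +0.54 − (+0.15) = +0.39 V; n = 2.
The balanced reaction is I2(s) + Sn²⁺(aq) → 2 I⁻(aq) + Sn⁴⁺(aq), so Q = ([I⁻(aq)]^2·[Sn⁴⁺(aq)]) / [Sn²⁺(aq)] = 0.0171 and log Q = −1.766.
By the Nernst equation, E = +0.39 − (0.0591/2)·(−1.766) = +0.44 V.

+0.44 V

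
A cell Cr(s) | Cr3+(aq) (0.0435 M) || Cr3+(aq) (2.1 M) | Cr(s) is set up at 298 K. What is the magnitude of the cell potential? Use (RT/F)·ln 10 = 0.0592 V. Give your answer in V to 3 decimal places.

0.033 V

For a concentration cell E°cell = 0, since both electrodes use the same couple.
The compartment with the higher Cr3+(aq) concentration (2.1 M) acts as the cathode; ions are reduced there and produced at the dilute (0.0435 M) anode.
With n = 3, Ecell = −(0.0592/3)·log([dilute]/[conc]) = −(0.0592/3)·log(0.0435/2.1) = +0.033 V.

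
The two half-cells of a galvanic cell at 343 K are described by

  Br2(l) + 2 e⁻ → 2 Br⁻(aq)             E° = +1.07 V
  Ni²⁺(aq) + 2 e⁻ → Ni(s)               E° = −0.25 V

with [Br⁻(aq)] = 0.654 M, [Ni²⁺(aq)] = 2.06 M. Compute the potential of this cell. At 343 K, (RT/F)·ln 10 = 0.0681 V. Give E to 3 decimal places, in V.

Since E°(Br₂/Br⁻) > E°(Ni²⁺/Ni), Br₂/Br⁻ serves as the cathode.
E°cell = +1.07 − (−0.25) = +1.32 V, with n = 2 electrons transferred.
For the overall reaction Br2(l) + Ni(s) → 2 Br⁻(aq) + Ni²⁺(aq), Q = [Br⁻(aq)]^2·[Ni²⁺(aq)] = 0.881, giving log Q = −0.055.
E = E° − (0.0681/n)·log Q = +1.32 − (0.0681/2)(−0.055) = +1.322 V.

+1.322 V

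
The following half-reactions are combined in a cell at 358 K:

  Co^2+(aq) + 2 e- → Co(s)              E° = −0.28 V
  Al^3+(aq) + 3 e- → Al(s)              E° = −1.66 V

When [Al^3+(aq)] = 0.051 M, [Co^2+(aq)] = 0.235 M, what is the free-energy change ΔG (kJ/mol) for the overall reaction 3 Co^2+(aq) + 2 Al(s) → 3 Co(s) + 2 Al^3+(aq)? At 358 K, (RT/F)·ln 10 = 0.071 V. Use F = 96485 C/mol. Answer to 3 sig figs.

−804 kJ/mol

The standard cell potential is −0.28 − (−1.66) = +1.38 V, with n = 6 electrons in the balanced equation.
The reaction quotient is [Al^3+(aq)]^2 / [Co^2+(aq)]^3 = 0.2; by Nernst, E = +1.38 − (0.071/6)(−0.698) = +1.3883 V.
Finally ΔG = −nFE = −(6)(96485 C/mol)(+1.3883 V) = −804 kJ/mol.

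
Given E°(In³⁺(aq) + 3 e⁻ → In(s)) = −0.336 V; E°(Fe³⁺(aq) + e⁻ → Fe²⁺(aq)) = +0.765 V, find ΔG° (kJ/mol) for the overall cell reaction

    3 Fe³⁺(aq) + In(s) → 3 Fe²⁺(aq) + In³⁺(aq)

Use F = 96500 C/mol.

−319 kJ/mol

In the reaction as written Fe³⁺(aq) is reduced, so the Fe³⁺/Fe²⁺ couple is the cathode and In³⁺/In is the anode.
E°cell = +0.765 − (−0.336) = +1.101 V; balancing electrons gives n = 3.
ΔG° = −nFE°cell = −(3)(96500)(+1.101) J/mol = −319 kJ/mol.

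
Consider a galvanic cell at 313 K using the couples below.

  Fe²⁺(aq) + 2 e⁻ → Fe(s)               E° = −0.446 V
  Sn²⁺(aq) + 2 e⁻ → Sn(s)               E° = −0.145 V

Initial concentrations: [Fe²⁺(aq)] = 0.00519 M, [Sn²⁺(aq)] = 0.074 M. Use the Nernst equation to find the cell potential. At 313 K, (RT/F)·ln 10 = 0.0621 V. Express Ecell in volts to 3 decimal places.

+0.337 V

Since E°(Sn²⁺/Sn) > E°(Fe²⁺/Fe), Sn²⁺/Sn serves as the cathode.
E°cell = −0.145 − (−0.446) = +0.301 V, with n = 2 electrons transferred.
For the overall reaction Sn²⁺(aq) + Fe(s) → Sn(s) + Fe²⁺(aq), Q = [Fe²⁺(aq)] / [Sn²⁺(aq)] = 0.0701, giving log Q = −1.154.
By the Nernst equation, E = +0.301 − (0.0621/2)·(−1.154) = +0.337 V.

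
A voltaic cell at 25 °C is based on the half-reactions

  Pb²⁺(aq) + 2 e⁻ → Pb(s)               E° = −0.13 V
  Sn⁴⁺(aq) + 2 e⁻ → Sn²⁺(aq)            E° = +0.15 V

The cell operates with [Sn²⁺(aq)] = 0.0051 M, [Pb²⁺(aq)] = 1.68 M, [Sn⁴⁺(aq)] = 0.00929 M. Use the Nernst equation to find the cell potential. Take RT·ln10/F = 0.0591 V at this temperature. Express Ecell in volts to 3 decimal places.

Sn⁴⁺/Sn²⁺ is reduced (cathode, E° = +0.15 V) and Pb²⁺/Pb is oxidized (anode).
The standard potential is +0.15 − (−0.13) = +0.28 V and the balanced reaction transfers n = 2 electrons.
For the overall reaction Sn⁴⁺(aq) + Pb(s) → Sn²⁺(aq) + Pb²⁺(aq), Q = ([Sn²⁺(aq)]·[Pb²⁺(aq)]) / [Sn⁴⁺(aq)] = 0.922, giving log Q = −0.035.
By the Nernst equation, E = +0.28 − (0.0591/2)·(−0.035) = +0.281 V.

+0.281 V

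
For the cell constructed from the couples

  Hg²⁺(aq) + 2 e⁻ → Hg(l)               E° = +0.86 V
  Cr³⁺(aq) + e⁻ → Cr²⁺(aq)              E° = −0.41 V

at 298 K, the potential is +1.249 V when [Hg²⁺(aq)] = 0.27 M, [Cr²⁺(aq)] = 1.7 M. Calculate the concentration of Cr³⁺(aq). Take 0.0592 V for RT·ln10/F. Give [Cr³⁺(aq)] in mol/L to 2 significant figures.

Hg²⁺/Hg is the cathode (higher E°); E°cell = +0.86 − (−0.41) = +1.27 V with n = 2.
Rearranging E = E° − (0.0592/n)·log Q gives log Q = 2(+1.27 − (+1.249))/0.0592 = 0.709.
Balancing electrons gives Hg²⁺(aq) + 2 Cr²⁺(aq) → Hg(l) + 2 Cr³⁺(aq); thus Q = [Cr³⁺(aq)]^2 / ([Hg²⁺(aq)]·[Cr²⁺(aq)]^2).
Isolating [Cr³⁺(aq)] in Q = 10^{0.709} yields log [Cr³⁺(aq)] = 0.301, i.e. 2.0 M.

2.0 M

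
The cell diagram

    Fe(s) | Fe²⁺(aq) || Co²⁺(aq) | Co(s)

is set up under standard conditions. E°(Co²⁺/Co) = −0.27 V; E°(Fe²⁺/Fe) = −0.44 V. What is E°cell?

+0.17 V

By convention the left-hand electrode in cell notation is the anode (oxidation) and the right-hand electrode is the cathode (reduction).
E°cell = E°(right) − E°(left) = −0.27 − (−0.44) = +0.17 V.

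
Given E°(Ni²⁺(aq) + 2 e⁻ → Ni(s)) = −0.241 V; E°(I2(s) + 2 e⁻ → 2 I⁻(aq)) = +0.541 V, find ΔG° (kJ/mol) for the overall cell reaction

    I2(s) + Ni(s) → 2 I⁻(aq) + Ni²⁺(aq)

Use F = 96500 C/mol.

−151 kJ/mol

In the reaction as written I2(s) is reduced, so the I₂/I⁻ couple is the cathode and Ni²⁺/Ni is the anode.
E°cell = +0.541 − (−0.241) = +0.782 V; balancing electrons gives n = 2.
ΔG° = −nFE°cell = −(2)(96500)(+0.782) J/mol = −151 kJ/mol.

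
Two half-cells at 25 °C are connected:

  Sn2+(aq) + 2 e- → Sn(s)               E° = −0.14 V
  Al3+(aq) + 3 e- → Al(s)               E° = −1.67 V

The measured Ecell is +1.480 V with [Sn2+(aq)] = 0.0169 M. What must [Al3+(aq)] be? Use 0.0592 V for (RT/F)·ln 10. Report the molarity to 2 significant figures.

0.75 M

The Sn²⁺/Sn couple has the larger reduction potential, so it is the cathode: E°cell = −0.14 − (−1.67) = +1.53 V and n = 6.
Rearranging E = E° − (0.0592/n)·log Q gives log Q = 6(+1.53 − (+1.480))/0.0592 = 5.068.
The balanced reaction is 3 Sn2+(aq) + 2 Al(s) → 3 Sn(s) + 2 Al3+(aq), so Q = [Al3+(aq)]^2 / [Sn2+(aq)]^3.
Solving for the unknown gives log [Al3+(aq)] = −0.124, so [Al3+(aq)] ≈ 0.75 M.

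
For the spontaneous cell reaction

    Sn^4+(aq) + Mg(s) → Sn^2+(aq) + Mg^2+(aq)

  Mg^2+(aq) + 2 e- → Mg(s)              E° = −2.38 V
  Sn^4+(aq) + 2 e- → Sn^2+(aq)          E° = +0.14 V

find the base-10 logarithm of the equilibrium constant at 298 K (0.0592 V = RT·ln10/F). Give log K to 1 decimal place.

The Sn⁴⁺/Sn²⁺ couple is reduced (cathode); E°cell = +0.14 − (−2.38) = +2.52 V with n = 2.
At equilibrium E = 0, so log K = nE°cell / 0.0592 = (2)(+2.52) / 0.0592 = 85.1.

log K = 85.1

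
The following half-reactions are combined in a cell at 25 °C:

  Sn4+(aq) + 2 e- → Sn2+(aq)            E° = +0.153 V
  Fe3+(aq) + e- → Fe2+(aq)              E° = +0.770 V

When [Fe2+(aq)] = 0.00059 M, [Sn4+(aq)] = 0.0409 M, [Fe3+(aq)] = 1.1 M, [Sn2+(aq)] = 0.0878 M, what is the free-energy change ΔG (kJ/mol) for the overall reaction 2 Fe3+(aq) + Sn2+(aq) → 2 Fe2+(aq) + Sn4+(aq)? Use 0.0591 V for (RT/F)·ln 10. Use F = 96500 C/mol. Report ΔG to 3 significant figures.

−158 kJ/mol

With Fe³⁺/Fe²⁺ reduced at the cathode, E°cell = +0.770 − (+0.153) = +0.617 V and n = 2.
Q = ([Fe2+(aq)]^2·[Sn4+(aq)]) / ([Fe3+(aq)]^2·[Sn2+(aq)]) = 1.34×10^−7, so log Q = −6.873 and E = +0.617 − (0.0591/2)(−6.873) = +0.8201 V.
Then ΔG = −nFE = −2 × 96500 × +0.8201 J/mol = −158 kJ/mol.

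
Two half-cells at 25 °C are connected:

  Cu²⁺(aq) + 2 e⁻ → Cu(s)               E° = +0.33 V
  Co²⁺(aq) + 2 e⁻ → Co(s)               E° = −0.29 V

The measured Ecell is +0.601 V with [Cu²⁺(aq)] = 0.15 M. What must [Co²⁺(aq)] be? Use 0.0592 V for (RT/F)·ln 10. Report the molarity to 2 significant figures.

With Cu²⁺/Cu at the cathode and Co²⁺/Co at the anode, E°cell = +0.33 − (−0.29) = +0.62 V (n = 2).
Since E = E° − (0.0592/n)·log Q, log Q = n(E° − E)/0.0592 = 0.642.
Balancing electrons gives Cu²⁺(aq) + Co(s) → Cu(s) + Co²⁺(aq); thus Q = [Co²⁺(aq)] / [Cu²⁺(aq)].
Isolating [Co²⁺(aq)] in Q = 10^{0.642} yields log [Co²⁺(aq)] = −0.182, i.e. 0.66 M.

0.66 M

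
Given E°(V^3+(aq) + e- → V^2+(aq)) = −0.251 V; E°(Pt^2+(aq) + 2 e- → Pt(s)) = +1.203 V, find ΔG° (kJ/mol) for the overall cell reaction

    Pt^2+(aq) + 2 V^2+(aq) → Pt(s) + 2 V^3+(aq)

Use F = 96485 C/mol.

In the reaction as written Pt^2+(aq) is reduced, so the Pt²⁺/Pt couple is the cathode and V³⁺/V²⁺ is the anode.
E°cell = +1.203 − (−0.251) = +1.454 V; balancing electrons gives n = 2.
ΔG° = −nFE°cell = −(2)(96485)(+1.454) J/mol = −281 kJ/mol.

−281 kJ/mol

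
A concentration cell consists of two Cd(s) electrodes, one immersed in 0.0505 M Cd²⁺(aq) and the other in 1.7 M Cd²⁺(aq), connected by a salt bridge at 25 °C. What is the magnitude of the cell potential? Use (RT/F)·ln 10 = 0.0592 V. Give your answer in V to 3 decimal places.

For a concentration cell E°cell = 0, since both electrodes use the same couple.
The compartment with the higher Cd²⁺(aq) concentration (1.7 M) acts as the cathode; ions are reduced there and produced at the dilute (0.0505 M) anode.
With n = 2, Ecell = −(0.0592/2)·log([dilute]/[conc]) = −(0.0592/2)·log(0.0505/1.7) = +0.045 V.

0.045 V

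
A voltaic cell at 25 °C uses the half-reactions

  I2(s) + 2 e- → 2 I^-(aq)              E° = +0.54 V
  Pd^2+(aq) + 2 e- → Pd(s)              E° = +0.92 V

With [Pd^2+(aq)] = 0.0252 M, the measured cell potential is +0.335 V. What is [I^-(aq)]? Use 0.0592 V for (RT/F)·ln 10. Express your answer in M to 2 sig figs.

1.1 M

With Pd²⁺/Pd at the cathode and I₂/I⁻ at the anode, E°cell = +0.92 − (+0.54) = +0.38 V (n = 2).
Rearranging E = E° − (0.0592/n)·log Q gives log Q = 2(+0.38 − (+0.335))/0.0592 = 1.520.
For Pd^2+(aq) + 2 I^-(aq) → Pd(s) + I2(s), the reaction quotient is Q = 1 / ([Pd^2+(aq)]·[I^-(aq)]^2).
Solving for the unknown gives log [I^-(aq)] = 0.039, so [I^-(aq)] ≈ 1.1 M.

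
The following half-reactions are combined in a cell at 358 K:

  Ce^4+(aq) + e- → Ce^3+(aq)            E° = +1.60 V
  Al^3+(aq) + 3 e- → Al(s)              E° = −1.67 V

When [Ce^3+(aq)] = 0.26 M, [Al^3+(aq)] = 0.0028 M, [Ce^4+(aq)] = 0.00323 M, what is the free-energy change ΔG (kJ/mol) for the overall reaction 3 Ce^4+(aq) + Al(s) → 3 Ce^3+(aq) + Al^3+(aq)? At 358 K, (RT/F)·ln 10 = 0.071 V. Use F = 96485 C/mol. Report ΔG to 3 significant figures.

−925 kJ/mol

E°cell = +1.60 − (−1.67) = +3.27 V; the balanced reaction transfers n = 3 electrons.
Here Q = ([Ce^3+(aq)]^3·[Al^3+(aq)]) / [Ce^4+(aq)]^3 = 1.46×10^3 (log Q = 3.164), giving E = +3.27 − (0.071/3)·(3.164) = +3.1951 V.
ΔG = −nFE = −(3)(96485)(+3.1951) J/mol = −925 kJ/mol.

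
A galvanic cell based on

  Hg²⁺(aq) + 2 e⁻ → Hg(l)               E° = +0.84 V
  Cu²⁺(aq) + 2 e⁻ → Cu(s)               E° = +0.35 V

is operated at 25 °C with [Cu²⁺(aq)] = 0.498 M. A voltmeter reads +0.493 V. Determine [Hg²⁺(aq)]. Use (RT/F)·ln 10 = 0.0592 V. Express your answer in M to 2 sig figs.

The Hg²⁺/Hg couple has the larger reduction potential, so it is the cathode: E°cell = +0.84 − (+0.35) = +0.49 V and n = 2.
From the Nernst equation, log Q = n(E° − E)/0.0592 = 2·(+0.49 − (+0.493))/0.0592 = −0.101.
Balancing electrons gives Hg²⁺(aq) + Cu(s) → Hg(l) + Cu²⁺(aq); thus Q = [Cu²⁺(aq)] / [Hg²⁺(aq)].
Substituting the known concentrations and solving, log [Hg²⁺(aq)] = −0.202 and [Hg²⁺(aq)] = 0.63 M.

0.63 M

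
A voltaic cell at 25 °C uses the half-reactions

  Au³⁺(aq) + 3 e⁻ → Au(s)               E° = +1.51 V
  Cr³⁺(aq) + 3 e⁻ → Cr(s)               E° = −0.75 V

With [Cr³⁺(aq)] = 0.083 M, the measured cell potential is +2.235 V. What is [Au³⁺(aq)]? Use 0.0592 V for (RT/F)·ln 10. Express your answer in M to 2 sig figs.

0.0045 M

With Au³⁺/Au at the cathode and Cr³⁺/Cr at the anode, E°cell = +1.51 − (−0.75) = +2.26 V (n = 3).
Since E = E° − (0.0592/n)·log Q, log Q = n(E° − E)/0.0592 = 1.267.
The balanced reaction is Au³⁺(aq) + Cr(s) → Au(s) + Cr³⁺(aq), so Q = [Cr³⁺(aq)] / [Au³⁺(aq)].
Solving for the unknown gives log [Au³⁺(aq)] = −2.348, so [Au³⁺(aq)] ≈ 0.0045 M.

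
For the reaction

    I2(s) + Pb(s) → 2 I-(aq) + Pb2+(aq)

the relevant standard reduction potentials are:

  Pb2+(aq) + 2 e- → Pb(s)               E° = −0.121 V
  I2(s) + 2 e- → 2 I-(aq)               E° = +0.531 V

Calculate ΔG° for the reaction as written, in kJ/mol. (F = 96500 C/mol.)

−126 kJ/mol

In the reaction as written I2(s) is reduced, so the I₂/I⁻ couple is the cathode and Pb²⁺/Pb is the anode.
E°cell = +0.531 − (−0.121) = +0.652 V; balancing electrons gives n = 2.
ΔG° = −nFE°cell = −(2)(96500)(+0.652) J/mol = −126 kJ/mol.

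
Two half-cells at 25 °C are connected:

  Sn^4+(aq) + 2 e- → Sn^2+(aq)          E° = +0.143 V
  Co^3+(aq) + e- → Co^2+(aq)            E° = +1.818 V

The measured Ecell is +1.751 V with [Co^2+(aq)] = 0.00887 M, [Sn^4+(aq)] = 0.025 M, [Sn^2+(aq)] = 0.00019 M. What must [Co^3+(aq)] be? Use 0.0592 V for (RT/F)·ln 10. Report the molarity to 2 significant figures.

Co³⁺/Co²⁺ is the cathode (higher E°); E°cell = +1.818 − (+0.143) = +1.675 V with n = 2.
Rearranging E = E° − (0.0592/n)·log Q gives log Q = 2(+1.675 − (+1.751))/0.0592 = −2.568.
Balancing electrons gives 2 Co^3+(aq) + Sn^2+(aq) → 2 Co^2+(aq) + Sn^4+(aq); thus Q = ([Co^2+(aq)]^2·[Sn^4+(aq)]) / ([Co^3+(aq)]^2·[Sn^2+(aq)]).
Isolating [Co^3+(aq)] in Q = 10^{−2.568} yields log [Co^3+(aq)] = 0.292, i.e. 2.0 M.

2.0 M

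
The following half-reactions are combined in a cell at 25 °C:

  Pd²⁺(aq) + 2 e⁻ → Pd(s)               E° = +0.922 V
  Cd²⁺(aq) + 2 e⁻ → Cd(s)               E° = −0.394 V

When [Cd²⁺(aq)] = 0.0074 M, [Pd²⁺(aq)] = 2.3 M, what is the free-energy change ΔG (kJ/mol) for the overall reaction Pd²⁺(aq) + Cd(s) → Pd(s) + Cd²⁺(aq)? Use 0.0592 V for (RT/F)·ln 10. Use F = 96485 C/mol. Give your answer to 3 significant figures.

E°cell = +0.922 − (−0.394) = +1.316 V; the balanced reaction transfers n = 2 electrons.
Here Q = [Cd²⁺(aq)] / [Pd²⁺(aq)] = 0.00322 (log Q = −2.492), giving E = +1.316 − (0.0592/2)·(−2.492) = +1.3898 V.
ΔG = −nFE = −(2)(96485)(+1.3898) J/mol = −268 kJ/mol.

−268 kJ/mol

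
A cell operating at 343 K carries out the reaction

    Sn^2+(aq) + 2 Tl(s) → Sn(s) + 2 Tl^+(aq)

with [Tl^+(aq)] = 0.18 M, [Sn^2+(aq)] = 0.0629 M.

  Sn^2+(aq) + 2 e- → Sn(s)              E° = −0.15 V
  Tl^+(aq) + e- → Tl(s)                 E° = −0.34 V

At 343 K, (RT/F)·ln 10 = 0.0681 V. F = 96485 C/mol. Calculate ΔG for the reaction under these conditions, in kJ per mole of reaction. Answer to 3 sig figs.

−38.6 kJ/mol

The standard cell potential is −0.15 − (−0.34) = +0.19 V, with n = 2 electrons in the balanced equation.
The reaction quotient is [Tl^+(aq)]^2 / [Sn^2+(aq)] = 0.515; by Nernst, E = +0.19 − (0.0681/2)(−0.288) = +0.1998 V.
Finally ΔG = −nFE = −(2)(96485 C/mol)(+0.1998 V) = −38.6 kJ/mol.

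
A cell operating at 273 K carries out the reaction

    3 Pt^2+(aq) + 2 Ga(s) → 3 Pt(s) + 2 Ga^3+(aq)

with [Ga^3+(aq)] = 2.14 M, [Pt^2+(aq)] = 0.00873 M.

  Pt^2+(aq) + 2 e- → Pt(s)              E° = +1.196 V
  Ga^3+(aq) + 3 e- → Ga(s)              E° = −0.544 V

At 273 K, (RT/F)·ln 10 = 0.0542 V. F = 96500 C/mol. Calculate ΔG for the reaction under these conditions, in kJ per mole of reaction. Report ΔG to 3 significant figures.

−972 kJ/mol

With Pt²⁺/Pt reduced at the cathode, E°cell = +1.196 − (−0.544) = +1.740 V and n = 6.
The reaction quotient is [Ga^3+(aq)]^2 / [Pt^2+(aq)]^3 = 6.88×10^6; by Nernst, E = +1.740 − (0.0542/6)(6.838) = +1.6782 V.
Finally ΔG = −nFE = −(6)(96500 C/mol)(+1.6782 V) = −972 kJ/mol.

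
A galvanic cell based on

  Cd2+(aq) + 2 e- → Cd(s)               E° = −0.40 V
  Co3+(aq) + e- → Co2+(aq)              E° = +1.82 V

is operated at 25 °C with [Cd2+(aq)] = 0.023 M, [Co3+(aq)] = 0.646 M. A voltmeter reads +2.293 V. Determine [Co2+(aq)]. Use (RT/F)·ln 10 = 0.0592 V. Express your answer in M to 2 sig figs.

0.25 M

The Co³⁺/Co²⁺ couple has the larger reduction potential, so it is the cathode: E°cell = +1.82 − (−0.40) = +2.22 V and n = 2.
From the Nernst equation, log Q = n(E° − E)/0.0592 = 2·(+2.22 − (+2.293))/0.0592 = −2.466.
Balancing electrons gives 2 Co3+(aq) + Cd(s) → 2 Co2+(aq) + Cd2+(aq); thus Q = ([Co2+(aq)]^2·[Cd2+(aq)]) / [Co3+(aq)]^2.
Isolating [Co2+(aq)] in Q = 10^{−2.466} yields log [Co2+(aq)] = −0.604, i.e. 0.25 M.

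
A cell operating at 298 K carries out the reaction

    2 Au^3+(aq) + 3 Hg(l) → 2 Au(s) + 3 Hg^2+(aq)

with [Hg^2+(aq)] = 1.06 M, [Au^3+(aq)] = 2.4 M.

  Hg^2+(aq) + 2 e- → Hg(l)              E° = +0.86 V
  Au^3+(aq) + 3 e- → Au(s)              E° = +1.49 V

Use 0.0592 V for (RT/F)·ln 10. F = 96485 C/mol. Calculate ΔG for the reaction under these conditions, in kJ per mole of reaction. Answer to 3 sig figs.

The standard cell potential is +1.49 − (+0.86) = +0.63 V, with n = 6 electrons in the balanced equation.
Here Q = [Hg^2+(aq)]^3 / [Au^3+(aq)]^2 = 0.207 (log Q = −0.685), giving E = +0.63 − (0.0592/6)·(−0.685) = +0.6368 V.
Then ΔG = −nFE = −6 × 96485 × +0.6368 J/mol = −369 kJ/mol.

−369 kJ/mol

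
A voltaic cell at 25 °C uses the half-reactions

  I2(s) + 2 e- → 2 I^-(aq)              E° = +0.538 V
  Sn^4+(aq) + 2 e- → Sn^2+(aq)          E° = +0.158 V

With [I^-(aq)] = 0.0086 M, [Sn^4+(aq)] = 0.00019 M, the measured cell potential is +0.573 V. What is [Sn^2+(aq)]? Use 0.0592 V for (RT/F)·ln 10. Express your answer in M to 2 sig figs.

0.047 M

With I₂/I⁻ at the cathode and Sn⁴⁺/Sn²⁺ at the anode, E°cell = +0.538 − (+0.158) = +0.380 V (n = 2).
From the Nernst equation, log Q = n(E° − E)/0.0592 = 2·(+0.380 − (+0.573))/0.0592 = −6.520.
The balanced reaction is I2(s) + Sn^2+(aq) → 2 I^-(aq) + Sn^4+(aq), so Q = ([I^-(aq)]^2·[Sn^4+(aq)]) / [Sn^2+(aq)].
Isolating [Sn^2+(aq)] in Q = 10^{−6.520} yields log [Sn^2+(aq)] = −1.332, i.e. 0.047 M.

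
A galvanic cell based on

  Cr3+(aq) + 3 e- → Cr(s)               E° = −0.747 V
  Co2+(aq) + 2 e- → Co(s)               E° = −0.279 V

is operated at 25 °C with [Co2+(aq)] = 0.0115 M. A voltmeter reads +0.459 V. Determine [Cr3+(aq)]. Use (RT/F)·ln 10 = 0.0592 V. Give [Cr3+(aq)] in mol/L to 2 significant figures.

0.0035 M

With Co²⁺/Co at the cathode and Cr³⁺/Cr at the anode, E°cell = −0.279 − (−0.747) = +0.468 V (n = 6).
Since E = E° − (0.0592/n)·log Q, log Q = n(E° − E)/0.0592 = 0.912.
For 3 Co2+(aq) + 2 Cr(s) → 3 Co(s) + 2 Cr3+(aq), the reaction quotient is Q = [Cr3+(aq)]^2 / [Co2+(aq)]^3.
Substituting the known concentrations and solving, log [Cr3+(aq)] = −2.453 and [Cr3+(aq)] = 0.0035 M.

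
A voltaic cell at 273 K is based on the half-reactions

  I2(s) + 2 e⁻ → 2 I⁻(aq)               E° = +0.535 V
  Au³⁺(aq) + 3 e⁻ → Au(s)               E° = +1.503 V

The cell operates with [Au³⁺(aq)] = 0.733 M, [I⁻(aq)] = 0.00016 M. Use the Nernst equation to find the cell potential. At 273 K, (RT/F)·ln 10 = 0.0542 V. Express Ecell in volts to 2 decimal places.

Au³⁺/Au is reduced (cathode, E° = +1.503 V) and I₂/I⁻ is oxidized (anode).
The standard potential is +1.503 − (+0.535) = +0.968 V and the balanced reaction transfers n = 6 electrons.
For the overall reaction 2 Au³⁺(aq) + 6 I⁻(aq) → 2 Au(s) + 3 I2(s), Q = 1 / ([Au³⁺(aq)]^2·[I⁻(aq)]^6) = 1.11×10^23, giving log Q = 23.045.
E = E° − (0.0542/n)·log Q = +0.968 − (0.0542/6)(23.045) = +0.76 V.

+0.76 V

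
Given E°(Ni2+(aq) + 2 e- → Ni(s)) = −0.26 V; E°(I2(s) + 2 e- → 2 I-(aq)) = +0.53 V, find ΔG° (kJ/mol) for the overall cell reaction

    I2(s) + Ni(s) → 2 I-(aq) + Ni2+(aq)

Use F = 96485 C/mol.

In the reaction as written I2(s) is reduced, so the I₂/I⁻ couple is the cathode and Ni²⁺/Ni is the anode.
E°cell = +0.53 − (−0.26) = +0.79 V; balancing electrons gives n = 2.
ΔG° = −nFE°cell = −(2)(96485)(+0.79) J/mol = −152 kJ/mol.

−152 kJ/mol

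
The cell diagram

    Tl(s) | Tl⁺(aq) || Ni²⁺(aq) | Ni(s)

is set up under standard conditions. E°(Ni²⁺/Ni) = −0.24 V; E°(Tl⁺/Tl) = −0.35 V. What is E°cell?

By convention the left-hand electrode in cell notation is the anode (oxidation) and the right-hand electrode is the cathode (reduction).
E°cell = E°(right) − E°(left) = −0.24 − (−0.35) = +0.11 V.

+0.11 V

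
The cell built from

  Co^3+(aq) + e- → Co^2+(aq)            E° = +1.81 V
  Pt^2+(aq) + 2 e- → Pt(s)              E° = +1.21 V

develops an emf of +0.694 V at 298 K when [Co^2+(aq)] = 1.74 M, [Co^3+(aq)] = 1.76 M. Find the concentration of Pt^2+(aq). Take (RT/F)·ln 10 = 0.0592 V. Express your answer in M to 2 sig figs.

With Co³⁺/Co²⁺ at the cathode and Pt²⁺/Pt at the anode, E°cell = +1.81 − (+1.21) = +0.60 V (n = 2).
Since E = E° − (0.0592/n)·log Q, log Q = n(E° − E)/0.0592 = −3.176.
For 2 Co^3+(aq) + Pt(s) → 2 Co^2+(aq) + Pt^2+(aq), the reaction quotient is Q = ([Co^2+(aq)]^2·[Pt^2+(aq)]) / [Co^3+(aq)]^2.
Solving for the unknown gives log [Pt^2+(aq)] = −3.166, so [Pt^2+(aq)] ≈ 0.00068 M.

0.00068 M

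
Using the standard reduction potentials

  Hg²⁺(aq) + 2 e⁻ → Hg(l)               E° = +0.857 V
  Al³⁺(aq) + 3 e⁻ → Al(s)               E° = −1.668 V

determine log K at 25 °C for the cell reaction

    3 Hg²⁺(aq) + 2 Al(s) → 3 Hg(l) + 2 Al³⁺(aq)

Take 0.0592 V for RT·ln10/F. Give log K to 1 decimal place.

The Hg²⁺/Hg couple is reduced (cathode); E°cell = +0.857 − (−1.668) = +2.525 V with n = 6.
At equilibrium E = 0, so log K = nE°cell / 0.0592 = (6)(+2.525) / 0.0592 = 255.9.

log K = 255.9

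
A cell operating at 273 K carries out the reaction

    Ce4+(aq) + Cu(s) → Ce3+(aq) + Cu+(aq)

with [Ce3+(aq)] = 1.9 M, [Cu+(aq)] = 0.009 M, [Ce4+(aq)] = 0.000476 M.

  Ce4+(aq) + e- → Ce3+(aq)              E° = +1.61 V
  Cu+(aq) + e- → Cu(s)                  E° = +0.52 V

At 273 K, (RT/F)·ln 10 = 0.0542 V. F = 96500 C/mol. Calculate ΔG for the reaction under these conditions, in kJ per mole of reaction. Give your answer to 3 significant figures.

E°cell = +1.61 − (+0.52) = +1.09 V; the balanced reaction transfers n = 1 electron.
Q = ([Ce3+(aq)]·[Cu+(aq)]) / [Ce4+(aq)] = 35.9, so log Q = 1.555 and E = +1.09 − (0.0542/1)(1.555) = +1.0057 V.
Then ΔG = −nFE = −1 × 96500 × +1.0057 J/mol = −97.1 kJ/mol.

−97.1 kJ/mol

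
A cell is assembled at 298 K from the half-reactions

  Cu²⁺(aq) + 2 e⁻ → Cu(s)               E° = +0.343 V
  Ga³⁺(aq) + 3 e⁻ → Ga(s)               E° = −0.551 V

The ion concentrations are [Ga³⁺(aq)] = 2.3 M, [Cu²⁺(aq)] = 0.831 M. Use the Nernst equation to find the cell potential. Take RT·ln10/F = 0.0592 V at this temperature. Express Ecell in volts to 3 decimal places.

+0.884 V

Since E°(Cu²⁺/Cu) > E°(Ga³⁺/Ga), Cu²⁺/Cu serves as the cathode.
The standard potential is +0.343 − (−0.551) = +0.894 V and the balanced reaction transfers n = 6 electrons.
For the overall reaction 3 Cu²⁺(aq) + 2 Ga(s) → 3 Cu(s) + 2 Ga³⁺(aq), Q = [Ga³⁺(aq)]^2 / [Cu²⁺(aq)]^3 = 9.22, giving log Q = 0.965.
By the Nernst equation, E = +0.894 − (0.0592/6)·(0.965) = +0.884 V.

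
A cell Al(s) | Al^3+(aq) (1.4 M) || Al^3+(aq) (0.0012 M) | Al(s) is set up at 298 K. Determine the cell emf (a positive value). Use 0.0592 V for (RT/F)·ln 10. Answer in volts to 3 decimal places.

0.061 V

For a concentration cell E°cell = 0, since both electrodes use the same couple.
The compartment with the higher Al^3+(aq) concentration (1.4 M) acts as the cathode; ions are reduced there and produced at the dilute (0.0012 M) anode.
With n = 3, Ecell = −(0.0592/3)·log([dilute]/[conc]) = −(0.0592/3)·log(0.0012/1.4) = +0.061 V.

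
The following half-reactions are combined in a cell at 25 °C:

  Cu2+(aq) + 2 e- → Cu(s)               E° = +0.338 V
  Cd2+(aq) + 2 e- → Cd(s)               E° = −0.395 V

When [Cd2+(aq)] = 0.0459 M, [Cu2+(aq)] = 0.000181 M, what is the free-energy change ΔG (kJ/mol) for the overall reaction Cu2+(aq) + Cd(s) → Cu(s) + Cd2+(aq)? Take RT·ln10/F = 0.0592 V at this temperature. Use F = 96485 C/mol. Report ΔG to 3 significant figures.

E°cell = +0.338 − (−0.395) = +0.733 V; the balanced reaction transfers n = 2 electrons.
Here Q = [Cd2+(aq)] / [Cu2+(aq)] = 254 (log Q = 2.404), giving E = +0.733 − (0.0592/2)·(2.404) = +0.6618 V.
Finally ΔG = −nFE = −(2)(96485 C/mol)(+0.6618 V) = −128 kJ/mol.

−128 kJ/mol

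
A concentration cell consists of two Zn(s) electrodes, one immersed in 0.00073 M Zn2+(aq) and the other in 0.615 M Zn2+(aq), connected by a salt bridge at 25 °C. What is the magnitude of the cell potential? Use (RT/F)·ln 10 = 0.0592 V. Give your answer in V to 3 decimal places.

For a concentration cell E°cell = 0, since both electrodes use the same couple.
The compartment with the higher Zn2+(aq) concentration (0.615 M) acts as the cathode; ions are reduced there and produced at the dilute (0.00073 M) anode.
With n = 2, Ecell = −(0.0592/2)·log([dilute]/[conc]) = −(0.0592/2)·log(0.00073/0.615) = +0.087 V.

0.087 V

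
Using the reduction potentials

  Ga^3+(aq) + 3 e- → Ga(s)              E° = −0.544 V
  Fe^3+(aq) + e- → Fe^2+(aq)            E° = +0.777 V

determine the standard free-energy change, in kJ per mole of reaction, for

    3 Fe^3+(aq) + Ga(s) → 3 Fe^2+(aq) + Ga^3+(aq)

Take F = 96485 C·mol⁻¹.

In the reaction as written Fe^3+(aq) is reduced, so the Fe³⁺/Fe²⁺ couple is the cathode and Ga³⁺/Ga is the anode.
E°cell = +0.777 − (−0.544) = +1.321 V; balancing electrons gives n = 3.
ΔG° = −nFE°cell = −(3)(96485)(+1.321) J/mol = −382 kJ/mol.

−382 kJ/mol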